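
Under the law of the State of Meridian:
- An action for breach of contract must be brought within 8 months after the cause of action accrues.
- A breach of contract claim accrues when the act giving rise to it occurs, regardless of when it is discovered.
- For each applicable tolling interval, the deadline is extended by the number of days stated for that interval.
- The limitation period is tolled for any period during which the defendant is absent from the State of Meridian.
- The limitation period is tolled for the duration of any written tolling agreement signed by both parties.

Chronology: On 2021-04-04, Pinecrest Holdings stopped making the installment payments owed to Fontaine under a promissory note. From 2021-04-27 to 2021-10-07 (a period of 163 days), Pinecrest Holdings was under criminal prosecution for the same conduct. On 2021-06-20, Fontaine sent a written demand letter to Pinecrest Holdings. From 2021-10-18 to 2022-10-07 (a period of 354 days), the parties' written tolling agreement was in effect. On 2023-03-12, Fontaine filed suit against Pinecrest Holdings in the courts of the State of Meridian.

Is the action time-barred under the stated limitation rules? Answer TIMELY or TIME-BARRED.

The claim accrued on 2021-04-04, when the wrongful act occurred.
8 months from 2021-04-04 is 2021-12-04.
Because the written tolling agreement ran from 2021-10-18 to 2022-10-07, the deadline is extended by 354 days to 2022-11-23.
The pending criminal prosecution from 2021-04-27 to 2021-10-07 does not toll the period, because no stated rule makes a criminal prosecution a tolling event.
None of the other events listed affects the running of the period under the stated rules.
Filing on 2023-03-12 missed the 2022-11-23 deadline — the action is time-barred.

TIME-BARRED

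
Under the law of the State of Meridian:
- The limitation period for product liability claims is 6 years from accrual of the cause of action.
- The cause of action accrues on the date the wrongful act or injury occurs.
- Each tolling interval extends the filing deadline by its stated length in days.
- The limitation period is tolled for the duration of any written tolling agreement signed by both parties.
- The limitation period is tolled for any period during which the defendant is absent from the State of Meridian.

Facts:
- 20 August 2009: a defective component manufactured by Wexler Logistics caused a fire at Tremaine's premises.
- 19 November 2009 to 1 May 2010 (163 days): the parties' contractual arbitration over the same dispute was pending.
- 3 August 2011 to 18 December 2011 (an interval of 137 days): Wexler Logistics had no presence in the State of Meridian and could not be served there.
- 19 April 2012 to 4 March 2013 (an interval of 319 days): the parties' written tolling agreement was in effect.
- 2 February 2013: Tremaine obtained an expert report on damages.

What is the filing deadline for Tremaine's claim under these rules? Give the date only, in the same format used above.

The cause of action accrued on 20 August 2009, the date of the act.
6 years from 20 August 2009 is 20 August 2015.
Because the defendant's absence from the jurisdiction ran from 3 August 2011 to 18 December 2011, the deadline is extended by 137 days to 4 January 2016.
The period was tolled for 319 days by the written tolling agreement (19 April 2012 to 4 March 2013), pushing the deadline to 18 November 2016.
Although a pending arbitration ran from 19 November 2009 to 1 May 2010, the stated rules do not make that a tolling event, so it is disregarded.
The other events in the timeline have no effect on the limitation period under the stated rules.

18 November 2016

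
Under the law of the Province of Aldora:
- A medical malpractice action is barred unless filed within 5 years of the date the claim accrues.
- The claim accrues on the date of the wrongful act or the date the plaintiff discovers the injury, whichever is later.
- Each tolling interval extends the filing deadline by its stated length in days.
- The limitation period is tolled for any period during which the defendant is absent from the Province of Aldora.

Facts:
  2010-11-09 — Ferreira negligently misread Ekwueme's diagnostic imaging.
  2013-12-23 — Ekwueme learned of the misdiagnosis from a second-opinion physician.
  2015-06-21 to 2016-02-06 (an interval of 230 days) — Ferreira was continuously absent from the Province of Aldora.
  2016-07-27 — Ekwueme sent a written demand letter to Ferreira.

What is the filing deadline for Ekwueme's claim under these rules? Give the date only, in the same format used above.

2019-08-10

Taking the later of the act (2010-11-09) and discovery (2013-12-23), the claim accrued on 2013-12-23.
The untolled deadline — 5 years after 2013-12-23 — is 2018-12-23.
The defendant's absence from the jurisdiction from 2015-06-21 to 2016-02-06 tolled the period for 230 days, extending the deadline to 2019-08-10.
Nothing else in the chronology tolls or restarts the period.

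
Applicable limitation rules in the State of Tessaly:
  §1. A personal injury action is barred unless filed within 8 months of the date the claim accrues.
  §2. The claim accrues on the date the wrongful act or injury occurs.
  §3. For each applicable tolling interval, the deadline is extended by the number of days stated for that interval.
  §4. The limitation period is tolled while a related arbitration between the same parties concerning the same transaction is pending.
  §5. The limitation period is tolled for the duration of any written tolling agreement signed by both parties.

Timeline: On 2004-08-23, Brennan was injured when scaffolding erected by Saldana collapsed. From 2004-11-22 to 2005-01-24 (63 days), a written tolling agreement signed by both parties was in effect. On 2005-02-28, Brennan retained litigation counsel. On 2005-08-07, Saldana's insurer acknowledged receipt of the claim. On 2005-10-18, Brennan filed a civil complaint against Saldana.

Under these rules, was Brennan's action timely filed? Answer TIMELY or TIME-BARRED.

TIME-BARRED

The claim accrued on 2004-08-23, when the wrongful act occurred.
8 months from 2004-08-23 is 2005-04-23.
Because the written tolling agreement ran from 2004-11-22 to 2005-01-24, the deadline is extended by 63 days to 2005-06-25.
Nothing else in the chronology tolls or restarts the period.
The 2005-10-18 filing falls after the 2005-06-25 deadline; the claim is time-barred.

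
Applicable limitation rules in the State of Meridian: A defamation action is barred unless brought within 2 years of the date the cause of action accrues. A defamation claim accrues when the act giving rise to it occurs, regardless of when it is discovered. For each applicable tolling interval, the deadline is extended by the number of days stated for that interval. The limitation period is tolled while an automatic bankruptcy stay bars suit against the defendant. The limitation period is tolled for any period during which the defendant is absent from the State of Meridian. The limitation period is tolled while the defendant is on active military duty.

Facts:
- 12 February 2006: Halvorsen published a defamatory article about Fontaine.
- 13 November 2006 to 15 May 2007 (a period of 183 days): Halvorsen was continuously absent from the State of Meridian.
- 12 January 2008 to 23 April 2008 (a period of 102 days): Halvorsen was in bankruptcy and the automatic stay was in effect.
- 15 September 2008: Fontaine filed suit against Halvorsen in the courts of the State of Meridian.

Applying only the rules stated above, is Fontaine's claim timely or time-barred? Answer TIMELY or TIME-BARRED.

TIMELY

The limitation period began to run on 12 February 2006.
2 years from 12 February 2006 is 12 February 2008.
Because the defendant's absence from the jurisdiction ran from 13 November 2006 to 15 May 2007, the deadline is extended by 183 days to 13 August 2008.
The automatic bankruptcy stay from 12 January 2008 to 23 April 2008 tolled the period for 102 days, extending the deadline to 23 November 2008.
The 15 September 2008 filing precedes the 23 November 2008 deadline; the claim is timely.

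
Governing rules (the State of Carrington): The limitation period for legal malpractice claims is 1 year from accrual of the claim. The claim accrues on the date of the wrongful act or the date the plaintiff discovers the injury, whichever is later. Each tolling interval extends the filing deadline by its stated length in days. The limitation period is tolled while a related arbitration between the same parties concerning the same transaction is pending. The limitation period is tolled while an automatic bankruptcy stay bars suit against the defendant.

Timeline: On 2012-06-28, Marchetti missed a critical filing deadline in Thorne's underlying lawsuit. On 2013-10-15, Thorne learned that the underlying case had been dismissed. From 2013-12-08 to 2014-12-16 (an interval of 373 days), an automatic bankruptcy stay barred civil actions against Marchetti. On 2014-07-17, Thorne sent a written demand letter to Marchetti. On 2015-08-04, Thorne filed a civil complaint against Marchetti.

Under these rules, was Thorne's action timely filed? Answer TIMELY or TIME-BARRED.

Taking the later of the act (2012-06-28) and discovery (2013-10-15), the claim accrued on 2013-10-15.
The untolled deadline — 1 year after 2013-10-15 — is 2014-10-15.
The period was tolled for 373 days by the automatic bankruptcy stay (2013-12-08 to 2014-12-16), pushing the deadline to 2015-10-23.
None of the other events listed affects the running of the period under the stated rules.
Filing on 2015-08-04 beat the 2015-10-23 deadline — the action is timely.

TIMELY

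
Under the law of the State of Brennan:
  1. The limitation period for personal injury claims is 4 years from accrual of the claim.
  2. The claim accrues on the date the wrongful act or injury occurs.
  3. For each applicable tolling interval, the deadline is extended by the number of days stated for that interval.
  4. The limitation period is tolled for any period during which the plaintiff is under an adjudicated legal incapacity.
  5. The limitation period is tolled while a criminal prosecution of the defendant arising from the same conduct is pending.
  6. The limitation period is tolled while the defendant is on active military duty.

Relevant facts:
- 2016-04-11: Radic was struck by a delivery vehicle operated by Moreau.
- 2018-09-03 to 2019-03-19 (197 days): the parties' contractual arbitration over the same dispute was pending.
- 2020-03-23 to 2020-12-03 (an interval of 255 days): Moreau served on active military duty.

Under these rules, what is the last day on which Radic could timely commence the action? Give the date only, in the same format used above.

2020-12-22

The claim accrued on 2016-04-11, the date of the act.
Adding the 4 years base period to 2016-04-11 gives a deadline of 2020-04-11, before any tolling.
The defendant's active military service from 2020-03-23 to 2020-12-03 tolled the period for 255 days, extending the deadline to 2020-12-22.
Although a pending arbitration ran from 2018-09-03 to 2019-03-19, the stated rules do not make that a tolling event, so it is disregarded.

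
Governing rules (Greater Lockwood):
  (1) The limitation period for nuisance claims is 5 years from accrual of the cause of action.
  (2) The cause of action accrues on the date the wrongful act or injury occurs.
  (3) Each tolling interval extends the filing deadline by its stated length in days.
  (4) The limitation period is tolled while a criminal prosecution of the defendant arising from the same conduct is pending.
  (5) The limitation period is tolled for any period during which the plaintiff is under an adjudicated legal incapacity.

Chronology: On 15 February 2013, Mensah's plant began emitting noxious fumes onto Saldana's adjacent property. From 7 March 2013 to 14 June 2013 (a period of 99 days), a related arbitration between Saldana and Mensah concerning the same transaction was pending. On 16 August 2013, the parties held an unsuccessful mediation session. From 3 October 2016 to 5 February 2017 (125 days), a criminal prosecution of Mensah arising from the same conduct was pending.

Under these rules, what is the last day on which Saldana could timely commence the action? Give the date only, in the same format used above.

The limitation period began to run on 15 February 2013.
The untolled deadline — 5 years after 15 February 2013 — is 15 February 2018.
The period was tolled for 125 days by the pending criminal prosecution (3 October 2016 to 5 February 2017), pushing the deadline to 20 June 2018.
No stated provision tolls the period for a pending arbitration, so the interval from 7 March 2013 to 14 June 2013 has no effect on the deadline.
None of the other events listed affects the running of the period under the stated rules.

20 June 2018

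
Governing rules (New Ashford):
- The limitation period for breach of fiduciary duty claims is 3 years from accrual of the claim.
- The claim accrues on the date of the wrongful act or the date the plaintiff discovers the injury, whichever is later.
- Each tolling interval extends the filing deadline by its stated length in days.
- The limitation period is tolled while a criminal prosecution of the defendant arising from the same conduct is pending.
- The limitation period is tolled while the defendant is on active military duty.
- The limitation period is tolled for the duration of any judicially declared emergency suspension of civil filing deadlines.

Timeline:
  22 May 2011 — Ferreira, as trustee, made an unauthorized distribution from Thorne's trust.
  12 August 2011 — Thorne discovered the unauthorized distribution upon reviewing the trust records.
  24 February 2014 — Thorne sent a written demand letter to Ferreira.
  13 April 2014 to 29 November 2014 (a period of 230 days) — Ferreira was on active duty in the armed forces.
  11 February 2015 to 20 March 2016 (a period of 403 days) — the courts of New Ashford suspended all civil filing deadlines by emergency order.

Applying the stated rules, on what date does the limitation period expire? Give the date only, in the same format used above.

Because discovery on 12 August 2011 post-dates the 22 May 2011 act, accrual under the later-of rule falls on 12 August 2011.
Adding the 3 years base period to 12 August 2011 gives a deadline of 12 August 2014, before any tolling.
Because the defendant's active military service ran from 13 April 2014 to 29 November 2014, the deadline is extended by 230 days to 30 March 2015.
The emergency suspension of filing deadlines from 11 February 2015 to 20 March 2016 tolled the period for 403 days, extending the deadline to 6 May 2016.
None of the other events listed affects the running of the period under the stated rules.

6 May 2016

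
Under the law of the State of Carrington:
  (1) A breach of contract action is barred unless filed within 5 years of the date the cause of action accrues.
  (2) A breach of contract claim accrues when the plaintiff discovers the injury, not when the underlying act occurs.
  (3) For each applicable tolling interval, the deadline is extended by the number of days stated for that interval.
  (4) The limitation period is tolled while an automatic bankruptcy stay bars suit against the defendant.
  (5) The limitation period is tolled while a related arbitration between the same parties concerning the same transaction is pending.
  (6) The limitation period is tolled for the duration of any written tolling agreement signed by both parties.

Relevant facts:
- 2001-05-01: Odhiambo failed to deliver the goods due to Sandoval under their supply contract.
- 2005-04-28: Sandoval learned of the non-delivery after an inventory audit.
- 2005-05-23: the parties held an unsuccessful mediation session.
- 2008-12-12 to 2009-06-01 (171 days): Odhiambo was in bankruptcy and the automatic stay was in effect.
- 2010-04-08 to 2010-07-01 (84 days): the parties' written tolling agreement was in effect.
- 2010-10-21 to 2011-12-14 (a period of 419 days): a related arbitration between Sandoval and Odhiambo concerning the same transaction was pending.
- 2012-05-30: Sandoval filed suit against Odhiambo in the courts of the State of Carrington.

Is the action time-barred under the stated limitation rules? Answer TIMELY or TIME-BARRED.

TIME-BARRED

Accrual is tied to discovery, so the period began on 2005-04-28 rather than on 2001-05-01 when the act occurred.
The untolled deadline — 5 years after 2005-04-28 — is 2010-04-28.
The automatic bankruptcy stay from 2008-12-12 to 2009-06-01 tolled the period for 171 days, extending the deadline to 2010-10-16.
The period was tolled for 84 days by the written tolling agreement (2010-04-08 to 2010-07-01), pushing the deadline to 2011-01-08.
The pending related arbitration from 2010-10-21 to 2011-12-14 tolled the period for 419 days, extending the deadline to 2012-03-02.
None of the other events listed affects the running of the period under the stated rules.
Filing on 2012-05-30 missed the 2012-03-02 deadline — the action is time-barred.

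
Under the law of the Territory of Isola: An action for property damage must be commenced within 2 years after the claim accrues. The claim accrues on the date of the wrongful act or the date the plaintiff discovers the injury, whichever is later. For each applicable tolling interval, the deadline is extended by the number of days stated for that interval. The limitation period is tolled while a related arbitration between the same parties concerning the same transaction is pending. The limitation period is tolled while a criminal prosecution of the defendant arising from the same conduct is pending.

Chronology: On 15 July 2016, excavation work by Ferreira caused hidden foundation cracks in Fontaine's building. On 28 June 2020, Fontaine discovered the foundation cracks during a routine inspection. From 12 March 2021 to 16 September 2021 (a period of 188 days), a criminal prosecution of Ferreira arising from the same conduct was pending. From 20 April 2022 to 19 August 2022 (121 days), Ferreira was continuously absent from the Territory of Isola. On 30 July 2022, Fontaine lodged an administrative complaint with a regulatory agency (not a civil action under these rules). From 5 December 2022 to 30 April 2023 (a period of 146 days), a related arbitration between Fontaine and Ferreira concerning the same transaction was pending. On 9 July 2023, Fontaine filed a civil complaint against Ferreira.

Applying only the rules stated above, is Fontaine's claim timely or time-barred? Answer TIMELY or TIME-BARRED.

The claim accrued on 28 June 2020 — the later of the 15 July 2016 act and the 28 June 2020 discovery.
2 years from 28 June 2020 is 28 June 2022.
The pending criminal prosecution from 12 March 2021 to 16 September 2021 tolled the period for 188 days, extending the deadline to 2 January 2023.
Because the pending related arbitration ran from 5 December 2022 to 30 April 2023, the deadline is extended by 146 days to 28 May 2023.
Although the defendant's absence ran from 20 April 2022 to 19 August 2022, the stated rules do not make that a tolling event, so it is disregarded.
Nothing else in the chronology tolls or restarts the period.
The 9 July 2023 filing falls after the 28 May 2023 deadline; the claim is time-barred.

TIME-BARRED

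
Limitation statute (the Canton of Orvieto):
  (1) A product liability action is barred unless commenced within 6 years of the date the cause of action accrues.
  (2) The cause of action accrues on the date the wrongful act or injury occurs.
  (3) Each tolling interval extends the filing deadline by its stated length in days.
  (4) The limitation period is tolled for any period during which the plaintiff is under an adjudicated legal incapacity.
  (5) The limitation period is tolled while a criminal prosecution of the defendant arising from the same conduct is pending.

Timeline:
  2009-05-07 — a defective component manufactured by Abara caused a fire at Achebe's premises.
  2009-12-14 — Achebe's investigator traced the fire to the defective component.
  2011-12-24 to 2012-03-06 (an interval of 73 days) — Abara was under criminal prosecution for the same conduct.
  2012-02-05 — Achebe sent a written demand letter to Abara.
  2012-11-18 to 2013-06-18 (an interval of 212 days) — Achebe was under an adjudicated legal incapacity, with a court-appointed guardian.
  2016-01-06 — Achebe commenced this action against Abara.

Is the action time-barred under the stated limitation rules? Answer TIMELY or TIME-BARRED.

Accrual is governed by the date of the act, so the period began to run on 2009-05-07; the later discovery on 2009-12-14 is irrelevant under the stated rule.
6 years from 2009-05-07 is 2015-05-07.
The pending criminal prosecution from 2011-12-24 to 2012-03-06 tolled the period for 73 days, extending the deadline to 2015-07-19.
The plaintiff's legal incapacity from 2012-11-18 to 2013-06-18 tolled the period for 212 days, extending the deadline to 2016-02-16.
None of the other events listed affects the running of the period under the stated rules.
Filing on 2016-01-06 beat the 2016-02-16 deadline — the action is timely.

TIMELY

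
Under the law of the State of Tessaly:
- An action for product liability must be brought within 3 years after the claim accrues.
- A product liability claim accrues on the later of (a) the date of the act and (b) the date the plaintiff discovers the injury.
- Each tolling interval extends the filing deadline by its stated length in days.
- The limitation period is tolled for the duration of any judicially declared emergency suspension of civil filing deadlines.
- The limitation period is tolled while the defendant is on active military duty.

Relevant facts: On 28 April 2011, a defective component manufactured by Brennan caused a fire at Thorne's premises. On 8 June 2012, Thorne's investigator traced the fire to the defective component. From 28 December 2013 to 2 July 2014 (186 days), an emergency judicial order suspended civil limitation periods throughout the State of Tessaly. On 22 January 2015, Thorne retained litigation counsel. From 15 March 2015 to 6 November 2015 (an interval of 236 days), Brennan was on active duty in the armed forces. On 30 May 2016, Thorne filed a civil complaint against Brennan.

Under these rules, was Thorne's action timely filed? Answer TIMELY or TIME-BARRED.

The claim accrued on 8 June 2012 — the later of the 28 April 2011 act and the 8 June 2012 discovery.
3 years from 8 June 2012 is 8 June 2015.
Because the emergency suspension of filing deadlines ran from 28 December 2013 to 2 July 2014, the deadline is extended by 186 days to 11 December 2015.
Because the defendant's active military service ran from 15 March 2015 to 6 November 2015, the deadline is extended by 236 days to 3 August 2016.
None of the other events listed affects the running of the period under the stated rules.
The 30 May 2016 filing precedes the 3 August 2016 deadline; the claim is timely.

TIMELY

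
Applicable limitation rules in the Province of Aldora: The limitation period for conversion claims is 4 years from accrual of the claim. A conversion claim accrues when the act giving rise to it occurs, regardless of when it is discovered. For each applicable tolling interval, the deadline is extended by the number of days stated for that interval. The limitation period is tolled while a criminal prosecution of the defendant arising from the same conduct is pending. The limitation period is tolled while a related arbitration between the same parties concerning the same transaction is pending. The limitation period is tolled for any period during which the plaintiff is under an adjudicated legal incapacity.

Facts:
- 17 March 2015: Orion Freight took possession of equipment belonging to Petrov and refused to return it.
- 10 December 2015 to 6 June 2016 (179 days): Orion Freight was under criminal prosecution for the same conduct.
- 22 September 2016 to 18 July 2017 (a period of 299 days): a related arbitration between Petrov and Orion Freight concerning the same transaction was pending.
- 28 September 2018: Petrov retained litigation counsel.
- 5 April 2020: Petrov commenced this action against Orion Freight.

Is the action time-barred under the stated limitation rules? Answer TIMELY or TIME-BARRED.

TIMELY

The limitation period began to run on 17 March 2015.
The untolled deadline — 4 years after 17 March 2015 — is 17 March 2019.
The period was tolled for 179 days by the pending criminal prosecution (10 December 2015 to 6 June 2016), pushing the deadline to 12 September 2019.
The period was tolled for 299 days by the pending related arbitration (22 September 2016 to 18 July 2017), pushing the deadline to 7 July 2020.
Nothing else in the chronology tolls or restarts the period.
The 5 April 2020 filing precedes the 7 July 2020 deadline; the claim is timely.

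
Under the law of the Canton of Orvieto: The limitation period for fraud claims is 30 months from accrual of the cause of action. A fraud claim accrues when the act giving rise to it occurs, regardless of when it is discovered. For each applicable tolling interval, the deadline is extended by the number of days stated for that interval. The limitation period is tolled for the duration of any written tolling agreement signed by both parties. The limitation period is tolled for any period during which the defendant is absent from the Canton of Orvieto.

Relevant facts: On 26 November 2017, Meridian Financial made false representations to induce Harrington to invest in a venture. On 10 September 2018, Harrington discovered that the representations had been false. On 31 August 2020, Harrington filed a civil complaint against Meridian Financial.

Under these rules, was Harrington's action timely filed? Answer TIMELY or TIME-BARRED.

Because the rule ties accrual to occurrence, the claim accrued on 26 November 2017, not on the 10 September 2018 discovery date.
Adding the 30 months base period to 26 November 2017 gives a deadline of 26 May 2020, before any tolling.
The 31 August 2020 filing falls after the 26 May 2020 deadline; the claim is time-barred.

TIME-BARRED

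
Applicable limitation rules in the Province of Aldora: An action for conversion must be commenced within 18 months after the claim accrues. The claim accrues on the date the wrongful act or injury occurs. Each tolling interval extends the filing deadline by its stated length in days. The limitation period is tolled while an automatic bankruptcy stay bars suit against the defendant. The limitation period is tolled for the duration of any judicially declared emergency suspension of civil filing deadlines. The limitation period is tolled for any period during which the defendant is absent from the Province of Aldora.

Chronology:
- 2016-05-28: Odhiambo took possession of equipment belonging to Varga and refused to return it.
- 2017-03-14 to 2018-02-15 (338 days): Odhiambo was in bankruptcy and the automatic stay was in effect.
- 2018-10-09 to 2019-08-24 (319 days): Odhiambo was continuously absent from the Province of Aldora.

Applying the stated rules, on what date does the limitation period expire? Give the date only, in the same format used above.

2019-09-16

The claim accrued on 2016-05-28, the date of the act.
Adding the 18 months base period to 2016-05-28 gives a deadline of 2017-11-28, before any tolling.
Because the automatic bankruptcy stay ran from 2017-03-14 to 2018-02-15, the deadline is extended by 338 days to 2018-11-01.
The defendant's absence from the jurisdiction from 2018-10-09 to 2019-08-24 tolled the period for 319 days, extending the deadline to 2019-09-16.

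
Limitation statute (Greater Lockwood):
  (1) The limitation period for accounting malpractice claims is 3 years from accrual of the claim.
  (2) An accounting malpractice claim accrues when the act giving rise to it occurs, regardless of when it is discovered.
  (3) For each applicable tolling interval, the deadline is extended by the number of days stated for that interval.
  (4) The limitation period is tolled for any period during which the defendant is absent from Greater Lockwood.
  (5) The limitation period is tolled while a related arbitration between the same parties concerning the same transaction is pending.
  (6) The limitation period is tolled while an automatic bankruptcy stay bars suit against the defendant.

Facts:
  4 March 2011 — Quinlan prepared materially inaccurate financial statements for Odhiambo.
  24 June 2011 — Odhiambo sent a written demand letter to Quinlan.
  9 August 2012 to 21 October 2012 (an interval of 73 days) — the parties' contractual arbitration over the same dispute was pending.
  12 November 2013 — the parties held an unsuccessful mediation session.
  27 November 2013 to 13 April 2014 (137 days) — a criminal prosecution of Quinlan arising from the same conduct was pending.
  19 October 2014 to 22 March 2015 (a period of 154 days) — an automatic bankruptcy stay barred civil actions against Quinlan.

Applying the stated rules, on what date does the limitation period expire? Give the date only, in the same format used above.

The limitation period began to run on 4 March 2011.
Adding the 3 years base period to 4 March 2011 gives a deadline of 4 March 2014, before any tolling.
The period was tolled for 73 days by the pending related arbitration (9 August 2012 to 21 October 2012), pushing the deadline to 16 May 2014.
By the time the automatic bankruptcy stay began on 19 October 2014, the limitation period had already expired on 16 May 2014; that interval cannot revive it.
Although a criminal prosecution ran from 27 November 2013 to 13 April 2014, the stated rules do not make that a tolling event, so it is disregarded.
The other events in the timeline have no effect on the limitation period under the stated rules.

16 May 2014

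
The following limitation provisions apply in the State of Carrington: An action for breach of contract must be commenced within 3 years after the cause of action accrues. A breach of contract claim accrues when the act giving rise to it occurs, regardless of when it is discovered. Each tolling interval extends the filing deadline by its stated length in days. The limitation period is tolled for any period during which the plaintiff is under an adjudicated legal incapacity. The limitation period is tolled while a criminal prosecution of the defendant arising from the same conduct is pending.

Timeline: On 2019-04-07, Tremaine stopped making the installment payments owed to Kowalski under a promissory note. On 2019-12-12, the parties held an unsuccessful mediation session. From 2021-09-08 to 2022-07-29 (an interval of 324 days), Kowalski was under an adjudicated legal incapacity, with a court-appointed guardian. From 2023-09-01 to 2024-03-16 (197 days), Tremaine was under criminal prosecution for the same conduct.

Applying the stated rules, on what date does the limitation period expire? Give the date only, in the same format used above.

The cause of action accrued on 2019-04-07, the date of the act.
3 years from 2019-04-07 is 2022-04-07.
Because the plaintiff's legal incapacity ran from 2021-09-08 to 2022-07-29, the deadline is extended by 324 days to 2023-02-25.
The pending criminal prosecution from 2023-09-01 to 2024-03-16 began after the period had already run on 2023-02-25, so it has no tolling effect.
Nothing else in the chronology tolls or restarts the period.

2023-02-25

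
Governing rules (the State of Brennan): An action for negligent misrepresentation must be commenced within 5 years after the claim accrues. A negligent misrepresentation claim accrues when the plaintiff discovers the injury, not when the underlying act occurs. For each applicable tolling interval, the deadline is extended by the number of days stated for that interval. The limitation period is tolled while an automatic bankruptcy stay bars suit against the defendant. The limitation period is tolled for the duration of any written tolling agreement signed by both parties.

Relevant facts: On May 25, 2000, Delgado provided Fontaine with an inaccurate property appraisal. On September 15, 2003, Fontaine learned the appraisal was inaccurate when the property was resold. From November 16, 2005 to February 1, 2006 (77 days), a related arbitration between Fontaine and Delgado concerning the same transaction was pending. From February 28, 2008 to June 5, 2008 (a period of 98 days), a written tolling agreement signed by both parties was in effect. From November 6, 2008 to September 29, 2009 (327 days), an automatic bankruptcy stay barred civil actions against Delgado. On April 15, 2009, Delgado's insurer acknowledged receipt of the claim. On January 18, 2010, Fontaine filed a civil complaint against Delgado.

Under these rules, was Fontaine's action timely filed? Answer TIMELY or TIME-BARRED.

TIME-BARRED

The claim did not accrue until Fontaine discovered the injury on September 15, 2003; the May 25, 2000 act date does not start the clock under the stated rule.
Adding the 5 years base period to September 15, 2003 gives a deadline of September 15, 2008, before any tolling.
The written tolling agreement from February 28, 2008 to June 5, 2008 tolled the period for 98 days, extending the deadline to December 22, 2008.
The automatic bankruptcy stay from November 6, 2008 to September 29, 2009 tolled the period for 327 days, extending the deadline to November 14, 2009.
The pending related arbitration from November 16, 2005 to February 1, 2006 does not toll the period, because no stated rule makes a pending arbitration a tolling event.
None of the other events listed affects the running of the period under the stated rules.
Filing on January 18, 2010 missed the November 14, 2009 deadline — the action is time-barred.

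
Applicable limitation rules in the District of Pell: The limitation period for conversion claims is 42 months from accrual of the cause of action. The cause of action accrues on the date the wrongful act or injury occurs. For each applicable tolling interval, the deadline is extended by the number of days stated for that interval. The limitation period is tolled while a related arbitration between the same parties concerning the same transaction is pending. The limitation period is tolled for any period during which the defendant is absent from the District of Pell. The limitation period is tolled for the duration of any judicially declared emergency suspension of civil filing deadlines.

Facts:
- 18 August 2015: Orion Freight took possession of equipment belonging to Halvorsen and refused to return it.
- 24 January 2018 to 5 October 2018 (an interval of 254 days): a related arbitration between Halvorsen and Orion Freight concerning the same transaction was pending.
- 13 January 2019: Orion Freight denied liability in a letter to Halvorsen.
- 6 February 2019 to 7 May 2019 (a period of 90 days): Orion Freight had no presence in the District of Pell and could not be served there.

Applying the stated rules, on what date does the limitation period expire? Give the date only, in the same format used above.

The cause of action accrued on 18 August 2015, the date of the act.
The untolled deadline — 42 months after 18 August 2015 — is 18 February 2019.
The pending related arbitration from 24 January 2018 to 5 October 2018 tolled the period for 254 days, extending the deadline to 30 October 2019.
The period was tolled for 90 days by the defendant's absence from the jurisdiction (6 February 2019 to 7 May 2019), pushing the deadline to 28 January 2020.
Nothing else in the chronology tolls or restarts the period.

28 January 2020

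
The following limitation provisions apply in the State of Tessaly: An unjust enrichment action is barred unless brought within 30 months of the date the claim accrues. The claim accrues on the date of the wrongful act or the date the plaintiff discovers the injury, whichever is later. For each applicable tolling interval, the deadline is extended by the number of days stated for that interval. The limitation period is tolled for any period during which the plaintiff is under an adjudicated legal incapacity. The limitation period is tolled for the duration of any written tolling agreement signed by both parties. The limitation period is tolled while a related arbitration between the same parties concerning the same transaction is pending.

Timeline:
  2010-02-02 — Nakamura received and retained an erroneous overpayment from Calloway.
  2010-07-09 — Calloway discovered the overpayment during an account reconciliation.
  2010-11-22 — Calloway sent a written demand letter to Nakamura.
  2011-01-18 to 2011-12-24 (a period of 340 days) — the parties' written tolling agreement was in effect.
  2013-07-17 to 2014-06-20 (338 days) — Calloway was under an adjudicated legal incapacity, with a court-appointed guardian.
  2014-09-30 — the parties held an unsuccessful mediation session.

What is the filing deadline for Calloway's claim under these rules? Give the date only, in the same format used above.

2014-11-18

Taking the later of the act (2010-02-02) and discovery (2010-07-09), the claim accrued on 2010-07-09.
The untolled deadline — 30 months after 2010-07-09 — is 2013-01-09.
Because the written tolling agreement ran from 2011-01-18 to 2011-12-24, the deadline is extended by 340 days to 2013-12-15.
The period was tolled for 338 days by the plaintiff's legal incapacity (2013-07-17 to 2014-06-20), pushing the deadline to 2014-11-18.
None of the other events listed affects the running of the period under the stated rules.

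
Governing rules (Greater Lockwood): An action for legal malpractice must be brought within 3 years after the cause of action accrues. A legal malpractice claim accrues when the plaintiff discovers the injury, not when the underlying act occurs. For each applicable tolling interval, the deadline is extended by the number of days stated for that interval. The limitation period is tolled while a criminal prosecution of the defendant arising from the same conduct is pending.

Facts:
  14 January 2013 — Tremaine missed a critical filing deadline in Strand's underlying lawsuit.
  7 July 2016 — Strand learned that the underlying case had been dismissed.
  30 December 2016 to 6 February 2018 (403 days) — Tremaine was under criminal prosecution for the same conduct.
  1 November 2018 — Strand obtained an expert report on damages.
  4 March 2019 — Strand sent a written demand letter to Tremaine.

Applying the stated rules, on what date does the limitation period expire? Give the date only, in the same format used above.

13 August 2020

The claim did not accrue until Strand discovered the injury on 7 July 2016; the 14 January 2013 act date does not start the clock under the stated rule.
3 years from 7 July 2016 is 7 July 2019.
The pending criminal prosecution from 30 December 2016 to 6 February 2018 tolled the period for 403 days, extending the deadline to 13 August 2020.
The other events in the timeline have no effect on the limitation period under the stated rules.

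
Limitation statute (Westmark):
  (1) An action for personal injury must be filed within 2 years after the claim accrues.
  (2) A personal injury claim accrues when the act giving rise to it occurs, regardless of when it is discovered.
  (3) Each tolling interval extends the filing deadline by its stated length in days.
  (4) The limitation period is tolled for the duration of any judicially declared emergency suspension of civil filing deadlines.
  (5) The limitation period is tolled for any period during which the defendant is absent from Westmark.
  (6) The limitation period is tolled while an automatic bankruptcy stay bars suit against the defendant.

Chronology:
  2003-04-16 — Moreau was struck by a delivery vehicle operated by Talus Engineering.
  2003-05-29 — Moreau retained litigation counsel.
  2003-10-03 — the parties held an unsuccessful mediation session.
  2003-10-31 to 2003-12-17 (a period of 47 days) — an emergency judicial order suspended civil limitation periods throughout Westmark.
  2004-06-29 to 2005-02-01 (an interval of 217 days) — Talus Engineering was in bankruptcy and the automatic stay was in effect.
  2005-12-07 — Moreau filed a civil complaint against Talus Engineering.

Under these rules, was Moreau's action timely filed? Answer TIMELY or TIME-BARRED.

The claim accrued on 2003-04-16, the date of the act.
The untolled deadline — 2 years after 2003-04-16 — is 2005-04-16.
The emergency suspension of filing deadlines from 2003-10-31 to 2003-12-17 tolled the period for 47 days, extending the deadline to 2005-06-02.
The automatic bankruptcy stay from 2004-06-29 to 2005-02-01 tolled the period for 217 days, extending the deadline to 2006-01-05.
None of the other events listed affects the running of the period under the stated rules.
Filing on 2005-12-07 beat the 2006-01-05 deadline — the action is timely.

TIMELY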